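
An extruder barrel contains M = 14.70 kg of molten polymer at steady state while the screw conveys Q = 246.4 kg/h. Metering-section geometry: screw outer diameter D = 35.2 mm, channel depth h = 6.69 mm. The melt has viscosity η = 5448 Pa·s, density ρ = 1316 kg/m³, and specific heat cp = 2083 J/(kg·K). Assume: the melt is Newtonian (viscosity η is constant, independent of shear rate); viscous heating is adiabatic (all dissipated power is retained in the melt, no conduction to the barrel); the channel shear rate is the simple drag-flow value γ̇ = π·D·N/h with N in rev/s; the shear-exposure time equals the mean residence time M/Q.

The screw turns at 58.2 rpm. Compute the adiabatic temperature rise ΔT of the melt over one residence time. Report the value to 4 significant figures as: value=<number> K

value=109.7 K

Convert throughput: Q = 246.4 kg/h = 246.4/3600 = 0.0684444 kg/s
Mean residence time: t_res = M/Q_s = 14.70 kg / 0.0684444 kg/s = 214.773 s
Geometry in metres: D = 35.2 mm → 0.0352 m, h = 6.69 mm → 0.00669 m; screw speed N = 58.2 rpm = 0.97 rev/s
γ̇ = π·D·N / h = π · 0.0352 · 0.97 / 0.00669 = 16.0339 s⁻¹
ΔT = η·γ̇²·t_res/(ρ·cp) = [5448 × 16.0339² × 214.773] / [1316 × 2083] = 109.736 K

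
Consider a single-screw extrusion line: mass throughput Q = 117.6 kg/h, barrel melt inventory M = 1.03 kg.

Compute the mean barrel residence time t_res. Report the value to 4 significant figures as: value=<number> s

value=31.53 s

Convert throughput: Q = 117.6 kg/h = 117.6/3600 = 0.0326667 kg/s
t_res = M / Q_s = 1.03 / 0.0326667 = 31.5306 s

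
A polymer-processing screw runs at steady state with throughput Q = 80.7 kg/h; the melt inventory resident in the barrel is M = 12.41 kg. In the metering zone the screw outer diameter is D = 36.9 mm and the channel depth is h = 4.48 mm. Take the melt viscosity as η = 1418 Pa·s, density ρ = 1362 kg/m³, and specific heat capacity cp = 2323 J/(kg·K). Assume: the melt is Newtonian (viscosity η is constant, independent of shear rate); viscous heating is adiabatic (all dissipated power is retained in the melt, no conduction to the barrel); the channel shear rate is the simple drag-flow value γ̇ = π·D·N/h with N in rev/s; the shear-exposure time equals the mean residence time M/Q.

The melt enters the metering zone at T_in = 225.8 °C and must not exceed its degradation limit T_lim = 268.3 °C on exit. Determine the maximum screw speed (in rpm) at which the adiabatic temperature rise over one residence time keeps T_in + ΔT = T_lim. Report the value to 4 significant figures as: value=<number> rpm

Q_s = Q / 3600 = 80.7 / 3600 = 0.0224167 kg/s
t_res = M / Q_s = 12.41 / 0.0224167 = 553.606 s
Convert to metres: D = 0.0369 m, h = 0.00448 m
Allowable rise: ΔT_a = T_lim − T_in = 268.3 − 225.8 = 42.5 K
γ̇_max² = ΔT_a·ρ·cp / (η·t_res) = [42.5 × 1362 × 2323] / [1418 × 553.606] = 171.292 s⁻²
γ̇_max = √171.292 = 13.0879 s⁻¹
Solve γ̇ = πDN/h for N: N_max = γ̇_max·h/(π·D) = 13.0879 × 0.00448 / (π × 0.0369) = 0.505791 rev/s = 30.3474 rpm

value=30.35 rpm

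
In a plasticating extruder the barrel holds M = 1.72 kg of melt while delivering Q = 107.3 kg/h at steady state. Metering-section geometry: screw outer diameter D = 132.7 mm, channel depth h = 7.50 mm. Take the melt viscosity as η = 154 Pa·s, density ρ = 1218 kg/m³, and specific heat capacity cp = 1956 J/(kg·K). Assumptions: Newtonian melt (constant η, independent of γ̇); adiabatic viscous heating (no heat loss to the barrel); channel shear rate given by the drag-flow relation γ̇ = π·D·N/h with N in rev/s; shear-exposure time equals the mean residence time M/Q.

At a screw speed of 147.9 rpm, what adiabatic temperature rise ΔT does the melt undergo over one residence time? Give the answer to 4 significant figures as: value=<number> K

Q_s = Q / 3600 = 107.3 / 3600 = 0.0298056 kg/s
Mean residence time: t_res = M/Q_s = 1.72 kg / 0.0298056 kg/s = 57.7074 s
Convert to SI: D = 0.1327 m, h = 0.0075 m, N = 147.9/60 = 2.465 rev/s
Shear rate: γ̇ = πDN/h = π·0.1327·2.465/0.0075 = 137.018 s⁻¹
ΔT = η·γ̇²·t_res/(ρ·cp) = [154 × 137.018² × 57.7074] / [1218 × 1956] = 70.0307 K

value=70.03 K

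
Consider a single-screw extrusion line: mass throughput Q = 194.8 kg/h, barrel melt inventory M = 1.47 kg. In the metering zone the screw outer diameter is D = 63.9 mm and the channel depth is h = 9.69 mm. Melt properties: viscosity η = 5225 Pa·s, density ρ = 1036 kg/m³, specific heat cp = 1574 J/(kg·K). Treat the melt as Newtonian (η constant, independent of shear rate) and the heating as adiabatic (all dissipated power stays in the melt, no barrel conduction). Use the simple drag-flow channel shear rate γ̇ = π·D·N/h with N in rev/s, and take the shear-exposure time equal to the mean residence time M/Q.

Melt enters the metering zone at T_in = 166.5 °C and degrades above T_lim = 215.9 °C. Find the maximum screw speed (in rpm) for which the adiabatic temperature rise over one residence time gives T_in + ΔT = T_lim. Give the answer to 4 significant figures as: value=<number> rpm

value=68.99 rpm

Convert throughput: Q = 194.8 kg/h = 194.8/3600 = 0.0541111 kg/s
Mean residence time: t_res = M/Q_s = 1.47 kg / 0.0541111 kg/s = 27.1663 s
Convert to metres: D = 0.0639 m, h = 0.00969 m
ΔT_a = T_lim − T_in = 215.9 °C − 166.5 °C = 49.4 K
Invert ΔT = ηγ̇²t_res/(ρcp) for γ̇: γ̇_max² = ΔT_a ρ cp / (η t_res) = 49.4·1036·1574 / (5225·27.1663) = 567.511 s⁻²
Take the square root: γ̇_max = √(567.511) = 23.8225 s⁻¹
N_max = γ̇_max·h / (π·D) = 23.8225 · 0.00969 / (π · 0.0639) = 1.1499 rev/s = 68.994 rpm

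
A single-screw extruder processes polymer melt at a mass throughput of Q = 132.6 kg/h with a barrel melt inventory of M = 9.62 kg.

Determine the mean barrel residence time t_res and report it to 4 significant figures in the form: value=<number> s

Convert throughput: Q = 132.6 kg/h = 132.6/3600 = 0.0368333 kg/s
t_res = M / Q_s = 9.62 ÷ 0.0368333 = 261.176 s

value=261.2 s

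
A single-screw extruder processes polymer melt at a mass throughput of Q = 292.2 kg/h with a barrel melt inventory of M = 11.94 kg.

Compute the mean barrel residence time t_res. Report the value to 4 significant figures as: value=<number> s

value=147.1 s

Q_s = Q / 3600 = 292.2 / 3600 = 0.0811667 kg/s
t_res = M / Q_s = 11.94 ÷ 0.0811667 = 147.105 s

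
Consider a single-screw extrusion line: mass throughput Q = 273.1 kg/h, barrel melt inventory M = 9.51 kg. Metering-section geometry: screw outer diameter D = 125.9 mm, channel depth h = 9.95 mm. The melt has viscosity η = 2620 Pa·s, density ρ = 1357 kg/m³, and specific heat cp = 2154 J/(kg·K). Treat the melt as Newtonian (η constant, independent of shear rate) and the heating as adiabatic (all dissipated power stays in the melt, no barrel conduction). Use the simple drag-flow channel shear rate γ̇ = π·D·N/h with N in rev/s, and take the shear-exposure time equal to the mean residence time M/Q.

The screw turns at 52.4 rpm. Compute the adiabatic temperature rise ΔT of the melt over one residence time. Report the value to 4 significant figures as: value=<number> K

value=135.4 K

Convert throughput: Q = 273.1 kg/h = 273.1/3600 = 0.0758611 kg/s
Mean residence time: t_res = M/Q_s = 9.51 kg / 0.0758611 kg/s = 125.361 s
Convert to SI: D = 0.1259 m, h = 0.00995 m, N = 52.4/60 = 0.873333 rev/s
Shear rate: γ̇ = πDN/h = π·0.1259·0.873333/0.00995 = 34.7162 s⁻¹
ΔT = η·γ̇²·t_res / (ρ·cp) = 2620 · (34.7162)² · 125.361 / (1357 · 2154) = 135.426 K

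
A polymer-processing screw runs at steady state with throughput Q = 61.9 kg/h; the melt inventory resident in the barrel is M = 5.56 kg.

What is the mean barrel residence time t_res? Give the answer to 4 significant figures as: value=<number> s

value=323.4 s

Convert throughput: Q = 61.9 kg/h = 61.9/3600 = 0.0171944 kg/s
t_res = M / Q_s = 5.56 / 0.0171944 = 323.36 s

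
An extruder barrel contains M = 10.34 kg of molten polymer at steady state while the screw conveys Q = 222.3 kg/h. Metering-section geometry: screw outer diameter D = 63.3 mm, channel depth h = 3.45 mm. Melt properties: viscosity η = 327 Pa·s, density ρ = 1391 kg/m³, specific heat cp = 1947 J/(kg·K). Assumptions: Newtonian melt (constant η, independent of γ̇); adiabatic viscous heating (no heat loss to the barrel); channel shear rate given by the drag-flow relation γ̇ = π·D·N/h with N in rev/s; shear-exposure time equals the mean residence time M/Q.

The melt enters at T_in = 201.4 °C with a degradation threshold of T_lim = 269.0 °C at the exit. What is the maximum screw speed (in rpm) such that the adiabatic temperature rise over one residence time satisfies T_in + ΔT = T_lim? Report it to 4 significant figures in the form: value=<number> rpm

value=60.19 rpm

Throughput in SI: Q_s = 222.3 kg/h ÷ 3600 s/h = 0.06175 kg/s
t_res = M / Q_s = 10.34 / 0.06175 = 167.449 s
Convert to metres: D = 0.0633 m, h = 0.00345 m
ΔT_a = T_lim − T_in = 269.0 − 201.4 = 67.6 K
γ̇_max² = ΔT_a·ρ·cp / (η·t_res) = [67.6 × 1391 × 1947] / [327 × 167.449] = 3343.55 s⁻²
Take the square root: γ̇_max = √(3343.55) = 57.8235 s⁻¹
Solve γ̇ = πDN/h for N: N_max = γ̇_max·h/(π·D) = 57.8235 × 0.00345 / (π × 0.0633) = 1.00316 rev/s = 60.1895 rpm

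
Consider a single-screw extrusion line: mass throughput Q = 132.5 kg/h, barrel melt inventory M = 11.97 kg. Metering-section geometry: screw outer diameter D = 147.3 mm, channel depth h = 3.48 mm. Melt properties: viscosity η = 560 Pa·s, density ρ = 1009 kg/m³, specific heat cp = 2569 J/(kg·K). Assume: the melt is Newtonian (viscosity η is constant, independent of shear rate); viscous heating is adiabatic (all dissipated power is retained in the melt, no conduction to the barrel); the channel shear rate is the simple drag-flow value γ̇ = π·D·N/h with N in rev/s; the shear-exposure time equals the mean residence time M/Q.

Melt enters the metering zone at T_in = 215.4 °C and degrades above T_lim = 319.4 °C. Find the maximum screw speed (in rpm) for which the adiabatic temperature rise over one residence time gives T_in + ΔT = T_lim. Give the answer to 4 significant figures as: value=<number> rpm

value=17.36 rpm

Q_s = Q / 3600 = 132.5 / 3600 = 0.0368056 kg/s
Mean residence time: t_res = M/Q_s = 11.97 kg / 0.0368056 kg/s = 325.223 s
Geometry in SI: D = 147.3 mm → 0.1473 m, h = 3.48 mm → 0.00348 m
Allowable rise: ΔT_a = T_lim − T_in = 319.4 − 215.4 = 104 K
Invert ΔT = ηγ̇²t_res/(ρcp) for γ̇: γ̇_max² = ΔT_a ρ cp / (η t_res) = 104·1009·2569 / (560·325.223) = 1480.2 s⁻²
γ̇_max = √1480.2 = 38.4733 s⁻¹
Solve γ̇ = πDN/h for N: N_max = γ̇_max·h/(π·D) = 38.4733 × 0.00348 / (π × 0.1473) = 0.289325 rev/s = 17.3595 rpm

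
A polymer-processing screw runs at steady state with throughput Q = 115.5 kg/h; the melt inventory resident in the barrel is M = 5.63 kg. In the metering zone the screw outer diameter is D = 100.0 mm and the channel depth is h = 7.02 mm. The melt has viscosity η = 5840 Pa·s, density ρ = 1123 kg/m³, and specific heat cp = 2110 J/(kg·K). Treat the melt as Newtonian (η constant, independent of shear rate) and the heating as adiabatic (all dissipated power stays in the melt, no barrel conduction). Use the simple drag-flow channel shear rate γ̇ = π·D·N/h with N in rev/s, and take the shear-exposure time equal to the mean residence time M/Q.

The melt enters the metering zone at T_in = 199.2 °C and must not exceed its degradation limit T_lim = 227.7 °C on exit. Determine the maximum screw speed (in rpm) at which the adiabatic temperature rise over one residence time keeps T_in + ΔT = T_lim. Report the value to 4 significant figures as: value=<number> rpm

value=10.88 rpm

Q_s = Q / 3600 = 115.5 / 3600 = 0.0320833 kg/s
t_res = M / Q_s = 5.63 ÷ 0.0320833 = 175.481 s
Geometry in SI: D = 100.0 mm → 0.1 m, h = 7.02 mm → 0.00702 m
ΔT_a = T_lim − T_in = 227.7 − 199.2 = 28.5 K
γ̇_max² = ΔT_a·ρ·cp / (η·t_res) = [28.5 × 1123 × 2110] / [5840 × 175.481] = 65.8969 s⁻²
γ̇_max = sqrt(65.8969) = 8.11769 s⁻¹
Solve γ̇ = πDN/h for N: N_max = γ̇_max·h/(π·D) = 8.11769 × 0.00702 / (π × 0.1) = 0.181393 rev/s = 10.8836 rpm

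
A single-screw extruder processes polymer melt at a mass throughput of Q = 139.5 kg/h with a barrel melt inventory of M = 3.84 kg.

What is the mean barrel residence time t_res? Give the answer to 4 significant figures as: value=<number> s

Convert throughput: Q = 139.5 kg/h = 139.5/3600 = 0.03875 kg/s
t_res = M / Q_s = 3.84 ÷ 0.03875 = 99.0968 s

value=99.10 s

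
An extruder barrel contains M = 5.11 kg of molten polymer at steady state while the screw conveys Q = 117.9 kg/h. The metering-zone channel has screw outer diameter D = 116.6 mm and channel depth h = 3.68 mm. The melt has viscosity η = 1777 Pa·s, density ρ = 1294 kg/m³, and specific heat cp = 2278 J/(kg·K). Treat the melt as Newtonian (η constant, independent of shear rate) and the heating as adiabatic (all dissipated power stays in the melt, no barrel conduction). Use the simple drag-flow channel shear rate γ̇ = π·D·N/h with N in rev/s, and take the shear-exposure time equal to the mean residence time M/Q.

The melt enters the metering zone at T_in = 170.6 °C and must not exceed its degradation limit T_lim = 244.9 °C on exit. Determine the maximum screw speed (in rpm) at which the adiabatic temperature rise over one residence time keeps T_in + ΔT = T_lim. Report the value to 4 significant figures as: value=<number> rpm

value=16.94 rpm

Throughput in SI: Q_s = 117.9 kg/h ÷ 3600 s/h = 0.03275 kg/s
t_res = M / Q_s = 5.11 ÷ 0.03275 = 156.031 s
Geometry in SI: D = 116.6 mm → 0.1166 m, h = 3.68 mm → 0.00368 m
ΔT_a = T_lim − T_in = 244.9 °C − 170.6 °C = 74.3 K
Invert ΔT = ηγ̇²t_res/(ρcp) for γ̇: γ̇_max² = ΔT_a ρ cp / (η t_res) = 74.3·1294·2278 / (1777·156.031) = 789.914 s⁻²
Take the square root: γ̇_max = √(789.914) = 28.1054 s⁻¹
Solve γ̇ = πDN/h for N: N_max = γ̇_max·h/(π·D) = 28.1054 × 0.00368 / (π × 0.1166) = 0.282351 rev/s = 16.9411 rpm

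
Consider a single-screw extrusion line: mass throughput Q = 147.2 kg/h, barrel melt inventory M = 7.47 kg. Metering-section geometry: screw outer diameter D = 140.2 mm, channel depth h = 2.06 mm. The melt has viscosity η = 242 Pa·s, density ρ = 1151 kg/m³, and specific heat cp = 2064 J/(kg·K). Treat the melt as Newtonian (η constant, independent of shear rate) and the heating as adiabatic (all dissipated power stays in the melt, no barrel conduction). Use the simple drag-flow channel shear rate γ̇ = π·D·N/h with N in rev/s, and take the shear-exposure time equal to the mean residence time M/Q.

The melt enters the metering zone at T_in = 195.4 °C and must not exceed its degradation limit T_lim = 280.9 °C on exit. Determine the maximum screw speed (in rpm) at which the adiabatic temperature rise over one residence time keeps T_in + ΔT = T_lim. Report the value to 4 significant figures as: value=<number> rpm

Throughput in SI: Q_s = 147.2 kg/h ÷ 3600 s/h = 0.0408889 kg/s
t_res = M / Q_s = 7.47 / 0.0408889 = 182.69 s
Convert to metres: D = 0.1402 m, h = 0.00206 m
ΔT_a = T_lim − T_in = 280.9 − 195.4 = 85.5 K
Invert ΔT = ηγ̇²t_res/(ρcp) for γ̇: γ̇_max² = ΔT_a ρ cp / (η t_res) = 85.5·1151·2064 / (242·182.69) = 4594.31 s⁻²
Take the square root: γ̇_max = √(4594.31) = 67.7814 s⁻¹
N_max = γ̇_max·h / (π·D) = 67.7814 · 0.00206 / (π · 0.1402) = 0.317015 rev/s = 19.0209 rpm

value=19.02 rpm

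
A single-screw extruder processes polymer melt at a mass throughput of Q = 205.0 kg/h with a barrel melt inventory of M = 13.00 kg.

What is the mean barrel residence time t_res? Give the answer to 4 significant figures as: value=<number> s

Throughput in SI: Q_s = 205.0 kg/h ÷ 3600 s/h = 0.0569444 kg/s
t_res = M / Q_s = 13.00 / 0.0569444 = 228.293 s

value=228.3 s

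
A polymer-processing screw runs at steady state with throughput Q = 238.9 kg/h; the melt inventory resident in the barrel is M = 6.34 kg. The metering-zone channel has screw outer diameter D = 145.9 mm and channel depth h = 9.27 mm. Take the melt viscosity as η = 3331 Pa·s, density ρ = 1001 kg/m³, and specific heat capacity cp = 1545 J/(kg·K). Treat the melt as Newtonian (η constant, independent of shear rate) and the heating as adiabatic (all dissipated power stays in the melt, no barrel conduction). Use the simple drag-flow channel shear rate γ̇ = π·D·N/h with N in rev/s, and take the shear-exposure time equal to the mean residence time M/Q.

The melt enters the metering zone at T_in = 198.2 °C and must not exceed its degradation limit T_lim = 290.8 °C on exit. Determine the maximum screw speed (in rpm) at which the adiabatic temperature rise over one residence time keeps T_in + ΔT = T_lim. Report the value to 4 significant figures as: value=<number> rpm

Convert throughput: Q = 238.9 kg/h = 238.9/3600 = 0.0663611 kg/s
t_res = M / Q_s = 6.34 ÷ 0.0663611 = 95.5379 s
Convert to metres: D = 0.1459 m, h = 0.00927 m
ΔT_a = T_lim − T_in = 290.8 °C − 198.2 °C = 92.6 K
γ̇_max² = ΔT_a·ρ·cp/(η·t_res) = 92.6·1001·1545/(3331·95.5379) = 450.011 s⁻²
γ̇_max = √450.011 = 21.2135 s⁻¹
Solve γ̇ = πDN/h for N: N_max = γ̇_max·h/(π·D) = 21.2135 × 0.00927 / (π × 0.1459) = 0.429029 rev/s = 25.7417 rpm

value=25.74 rpm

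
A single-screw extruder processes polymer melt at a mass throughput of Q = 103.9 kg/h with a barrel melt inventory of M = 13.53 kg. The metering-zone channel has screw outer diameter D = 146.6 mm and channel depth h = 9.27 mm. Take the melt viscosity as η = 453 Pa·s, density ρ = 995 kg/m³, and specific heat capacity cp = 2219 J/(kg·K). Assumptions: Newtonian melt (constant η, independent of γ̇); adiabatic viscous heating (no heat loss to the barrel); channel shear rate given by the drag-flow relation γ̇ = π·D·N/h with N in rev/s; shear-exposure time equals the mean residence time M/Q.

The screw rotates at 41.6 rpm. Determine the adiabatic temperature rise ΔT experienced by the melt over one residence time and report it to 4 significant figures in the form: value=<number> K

Q_s = Q / 3600 = 103.9 / 3600 = 0.0288611 kg/s
t_res = M / Q_s = 13.53 ÷ 0.0288611 = 468.797 s
D = 146.6 mm = 0.1466 m;  h = 9.27 mm = 0.00927 m;  N = 41.6 rpm / 60 = 0.693333 rev/s
Shear rate: γ̇ = πDN/h = π·0.1466·0.693333/0.00927 = 34.4466 s⁻¹
ΔT = η·γ̇²·t_res / (ρ·cp) = 453 · (34.4466)² · 468.797 / (995 · 2219) = 114.129 K

value=114.1 K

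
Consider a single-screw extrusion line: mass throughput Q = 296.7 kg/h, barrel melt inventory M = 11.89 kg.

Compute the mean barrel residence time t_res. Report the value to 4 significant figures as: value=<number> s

Throughput in SI: Q_s = 296.7 kg/h ÷ 3600 s/h = 0.0824167 kg/s
Mean residence time: t_res = M/Q_s = 11.89 kg / 0.0824167 kg/s = 144.267 s

value=144.3 s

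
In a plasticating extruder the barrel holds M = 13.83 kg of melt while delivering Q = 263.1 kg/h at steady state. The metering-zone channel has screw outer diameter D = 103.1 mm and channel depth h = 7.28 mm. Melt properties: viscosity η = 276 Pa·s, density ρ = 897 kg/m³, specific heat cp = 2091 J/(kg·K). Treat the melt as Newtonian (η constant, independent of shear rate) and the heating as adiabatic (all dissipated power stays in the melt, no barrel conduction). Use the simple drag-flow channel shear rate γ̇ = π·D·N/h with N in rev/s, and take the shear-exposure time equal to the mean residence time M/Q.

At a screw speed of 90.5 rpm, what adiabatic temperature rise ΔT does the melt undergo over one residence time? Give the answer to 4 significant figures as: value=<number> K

value=125.4 K

Q_s = Q / 3600 = 263.1 / 3600 = 0.0730833 kg/s
Mean residence time: t_res = M/Q_s = 13.83 kg / 0.0730833 kg/s = 189.236 s
D = 103.1 mm = 0.1031 m;  h = 7.28 mm = 0.00728 m;  N = 90.5 rpm / 60 = 1.50833 rev/s
γ̇ = π·D·N / h = π · 0.1031 · 1.50833 / 0.00728 = 67.108 s⁻¹
ΔT = η·γ̇²·t_res/(ρ·cp) = [276 × 67.108² × 189.236] / [897 × 2091] = 125.405 K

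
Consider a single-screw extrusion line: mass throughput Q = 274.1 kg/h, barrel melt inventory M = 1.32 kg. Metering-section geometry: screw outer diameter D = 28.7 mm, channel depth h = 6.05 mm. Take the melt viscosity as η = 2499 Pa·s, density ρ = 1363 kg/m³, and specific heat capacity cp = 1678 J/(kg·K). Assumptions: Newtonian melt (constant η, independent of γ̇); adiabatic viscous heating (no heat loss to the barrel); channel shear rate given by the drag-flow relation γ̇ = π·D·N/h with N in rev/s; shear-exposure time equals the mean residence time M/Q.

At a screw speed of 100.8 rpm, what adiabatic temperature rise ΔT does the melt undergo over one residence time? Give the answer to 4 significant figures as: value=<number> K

Convert throughput: Q = 274.1 kg/h = 274.1/3600 = 0.0761389 kg/s
t_res = M / Q_s = 1.32 / 0.0761389 = 17.3367 s
Geometry in metres: D = 28.7 mm → 0.0287 m, h = 6.05 mm → 0.00605 m; screw speed N = 100.8 rpm = 1.68 rev/s
γ̇ = π D N / h = (π)(0.0287)(1.68) / 0.00605 = 25.0372 s⁻¹
ΔT = η·γ̇²·t_res/(ρ·cp) = [2499 × 25.0372² × 17.3367] / [1363 × 1678] = 11.8746 K

value=11.87 K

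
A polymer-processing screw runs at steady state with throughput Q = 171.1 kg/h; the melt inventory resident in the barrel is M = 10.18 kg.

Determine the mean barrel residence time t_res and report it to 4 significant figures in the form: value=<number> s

Q_s = Q / 3600 = 171.1 / 3600 = 0.0475278 kg/s
t_res = M / Q_s = 10.18 / 0.0475278 = 214.191 s

value=214.2 s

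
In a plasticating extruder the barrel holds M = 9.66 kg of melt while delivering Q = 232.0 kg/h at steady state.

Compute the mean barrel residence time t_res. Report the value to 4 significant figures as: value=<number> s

Throughput in SI: Q_s = 232.0 kg/h ÷ 3600 s/h = 0.0644444 kg/s
t_res = M / Q_s = 9.66 / 0.0644444 = 149.897 s

value=149.9 s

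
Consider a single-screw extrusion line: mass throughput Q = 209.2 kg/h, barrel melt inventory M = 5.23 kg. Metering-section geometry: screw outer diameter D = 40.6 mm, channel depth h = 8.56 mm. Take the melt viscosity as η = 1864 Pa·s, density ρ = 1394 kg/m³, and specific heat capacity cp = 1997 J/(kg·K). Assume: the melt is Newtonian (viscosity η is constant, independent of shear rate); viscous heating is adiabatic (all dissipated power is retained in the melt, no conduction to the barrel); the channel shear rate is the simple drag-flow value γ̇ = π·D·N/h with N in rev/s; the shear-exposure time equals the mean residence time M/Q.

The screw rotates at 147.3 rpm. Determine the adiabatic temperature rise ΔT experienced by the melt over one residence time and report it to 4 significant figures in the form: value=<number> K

value=80.64 K

Q_s = Q / 3600 = 209.2 / 3600 = 0.0581111 kg/s
Mean residence time: t_res = M/Q_s = 5.23 kg / 0.0581111 kg/s = 90 s
Convert to SI: D = 0.0406 m, h = 0.00856 m, N = 147.3/60 = 2.455 rev/s
γ̇ = π·D·N / h = π · 0.0406 · 2.455 / 0.00856 = 36.5808 s⁻¹
Adiabatic rise: ΔT = η γ̇² t_res / (ρ cp) = 1864·(36.5808)²·90 / (1394·1997) = 80.6408 K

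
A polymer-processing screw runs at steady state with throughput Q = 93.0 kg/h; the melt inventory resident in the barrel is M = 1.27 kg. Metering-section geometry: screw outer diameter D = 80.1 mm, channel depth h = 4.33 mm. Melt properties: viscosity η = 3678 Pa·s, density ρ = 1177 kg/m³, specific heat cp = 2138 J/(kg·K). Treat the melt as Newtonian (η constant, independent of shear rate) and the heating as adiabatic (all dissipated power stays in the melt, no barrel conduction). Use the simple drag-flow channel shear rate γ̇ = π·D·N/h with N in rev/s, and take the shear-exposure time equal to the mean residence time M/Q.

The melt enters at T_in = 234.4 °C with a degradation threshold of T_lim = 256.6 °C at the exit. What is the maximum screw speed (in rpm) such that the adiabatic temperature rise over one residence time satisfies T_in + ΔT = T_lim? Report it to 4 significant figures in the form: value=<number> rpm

value=18.15 rpm

Q_s = Q / 3600 = 93.0 / 3600 = 0.0258333 kg/s
Mean residence time: t_res = M/Q_s = 1.27 kg / 0.0258333 kg/s = 49.1613 s
D = 80.1 mm = 0.0801 m;  h = 4.33 mm = 0.00433 m
ΔT_a = T_lim − T_in = 256.6 °C − 234.4 °C = 22.2 K
γ̇_max² = ΔT_a·ρ·cp/(η·t_res) = 22.2·1177·2138/(3678·49.1613) = 308.96 s⁻²
γ̇_max = √308.96 = 17.5773 s⁻¹
N_max = γ̇_max·h / (π·D) = 17.5773 · 0.00433 / (π · 0.0801) = 0.302452 rev/s = 18.1471 rpm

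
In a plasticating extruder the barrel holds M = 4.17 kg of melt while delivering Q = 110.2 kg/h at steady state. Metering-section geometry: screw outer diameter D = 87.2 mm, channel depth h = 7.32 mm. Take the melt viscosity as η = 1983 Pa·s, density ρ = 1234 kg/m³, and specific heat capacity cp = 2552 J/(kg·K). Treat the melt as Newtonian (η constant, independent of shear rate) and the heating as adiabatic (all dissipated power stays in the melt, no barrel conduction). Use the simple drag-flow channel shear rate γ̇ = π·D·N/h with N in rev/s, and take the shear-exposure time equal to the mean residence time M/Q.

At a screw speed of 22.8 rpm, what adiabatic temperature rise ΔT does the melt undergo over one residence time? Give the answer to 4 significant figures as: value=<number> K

value=17.35 K

Convert throughput: Q = 110.2 kg/h = 110.2/3600 = 0.0306111 kg/s
t_res = M / Q_s = 4.17 / 0.0306111 = 136.225 s
D = 87.2 mm = 0.0872 m;  h = 7.32 mm = 0.00732 m;  N = 22.8 rpm / 60 = 0.38 rev/s
γ̇ = π·D·N / h = π · 0.0872 · 0.38 / 0.00732 = 14.2213 s⁻¹
ΔT = η·γ̇²·t_res/(ρ·cp) = [1983 × 14.2213² × 136.225] / [1234 × 2552] = 17.3485 K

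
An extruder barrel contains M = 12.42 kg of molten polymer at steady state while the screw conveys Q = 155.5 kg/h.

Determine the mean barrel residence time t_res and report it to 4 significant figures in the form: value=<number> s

value=287.5 s

Throughput in SI: Q_s = 155.5 kg/h ÷ 3600 s/h = 0.0431944 kg/s
t_res = M / Q_s = 12.42 / 0.0431944 = 287.537 s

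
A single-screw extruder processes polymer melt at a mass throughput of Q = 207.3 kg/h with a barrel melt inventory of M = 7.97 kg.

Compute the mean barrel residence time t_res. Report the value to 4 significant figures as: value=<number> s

value=138.4 s

Q_s = Q / 3600 = 207.3 / 3600 = 0.0575833 kg/s
Mean residence time: t_res = M/Q_s = 7.97 kg / 0.0575833 kg/s = 138.408 s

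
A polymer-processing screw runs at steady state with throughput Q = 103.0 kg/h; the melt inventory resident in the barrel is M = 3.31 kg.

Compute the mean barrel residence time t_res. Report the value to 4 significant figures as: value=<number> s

Q_s = Q / 3600 = 103.0 / 3600 = 0.0286111 kg/s
t_res = M / Q_s = 3.31 ÷ 0.0286111 = 115.689 s

value=115.7 s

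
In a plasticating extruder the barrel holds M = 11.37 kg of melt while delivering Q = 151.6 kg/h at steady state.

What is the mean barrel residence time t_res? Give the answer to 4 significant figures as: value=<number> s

value=270.0 s

Q_s = Q / 3600 = 151.6 / 3600 = 0.0421111 kg/s
Mean residence time: t_res = M/Q_s = 11.37 kg / 0.0421111 kg/s = 270 s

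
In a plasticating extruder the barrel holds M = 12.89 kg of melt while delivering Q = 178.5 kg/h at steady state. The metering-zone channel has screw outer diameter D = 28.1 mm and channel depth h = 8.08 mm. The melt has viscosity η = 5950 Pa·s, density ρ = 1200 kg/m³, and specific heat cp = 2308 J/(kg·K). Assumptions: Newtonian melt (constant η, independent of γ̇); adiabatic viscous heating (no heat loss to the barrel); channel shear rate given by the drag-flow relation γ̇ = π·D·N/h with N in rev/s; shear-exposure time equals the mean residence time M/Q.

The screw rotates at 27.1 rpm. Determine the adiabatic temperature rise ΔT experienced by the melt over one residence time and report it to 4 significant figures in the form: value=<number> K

Convert throughput: Q = 178.5 kg/h = 178.5/3600 = 0.0495833 kg/s
t_res = M / Q_s = 12.89 ÷ 0.0495833 = 259.966 s
Convert to SI: D = 0.0281 m, h = 0.00808 m, N = 27.1/60 = 0.451667 rev/s
γ̇ = π D N / h = (π)(0.0281)(0.451667) / 0.00808 = 4.93472 s⁻¹
Adiabatic rise: ΔT = η γ̇² t_res / (ρ cp) = 5950·(4.93472)²·259.966 / (1200·2308) = 13.6001 K

value=13.60 K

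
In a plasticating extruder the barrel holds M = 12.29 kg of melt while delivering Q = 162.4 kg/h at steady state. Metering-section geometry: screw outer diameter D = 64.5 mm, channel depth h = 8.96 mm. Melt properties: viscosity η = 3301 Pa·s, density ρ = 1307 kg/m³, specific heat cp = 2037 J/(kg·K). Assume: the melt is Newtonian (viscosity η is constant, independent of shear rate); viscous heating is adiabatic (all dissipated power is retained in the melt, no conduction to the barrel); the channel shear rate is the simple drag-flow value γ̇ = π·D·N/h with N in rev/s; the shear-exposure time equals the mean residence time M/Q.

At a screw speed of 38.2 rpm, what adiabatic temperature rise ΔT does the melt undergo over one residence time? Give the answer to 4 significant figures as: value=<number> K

Convert throughput: Q = 162.4 kg/h = 162.4/3600 = 0.0451111 kg/s
t_res = M / Q_s = 12.29 / 0.0451111 = 272.438 s
Convert to SI: D = 0.0645 m, h = 0.00896 m, N = 38.2/60 = 0.636667 rev/s
γ̇ = π·D·N / h = π · 0.0645 · 0.636667 / 0.00896 = 14.3984 s⁻¹
Adiabatic rise: ΔT = η γ̇² t_res / (ρ cp) = 3301·(14.3984)²·272.438 / (1307·2037) = 70.0285 K

value=70.03 K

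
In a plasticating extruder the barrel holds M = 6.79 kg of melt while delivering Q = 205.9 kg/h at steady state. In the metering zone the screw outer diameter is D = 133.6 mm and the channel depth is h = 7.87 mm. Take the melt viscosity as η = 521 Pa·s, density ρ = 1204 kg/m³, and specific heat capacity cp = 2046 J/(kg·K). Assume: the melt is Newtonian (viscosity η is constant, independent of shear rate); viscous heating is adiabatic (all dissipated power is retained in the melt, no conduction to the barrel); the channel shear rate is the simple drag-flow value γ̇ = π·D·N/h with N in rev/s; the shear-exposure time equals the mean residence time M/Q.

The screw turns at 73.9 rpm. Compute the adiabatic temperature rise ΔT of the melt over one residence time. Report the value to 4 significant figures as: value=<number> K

Throughput in SI: Q_s = 205.9 kg/h ÷ 3600 s/h = 0.0571944 kg/s
Mean residence time: t_res = M/Q_s = 6.79 kg / 0.0571944 kg/s = 118.718 s
Geometry in metres: D = 133.6 mm → 0.1336 m, h = 7.87 mm → 0.00787 m; screw speed N = 73.9 rpm = 1.23167 rev/s
γ̇ = π·D·N / h = π · 0.1336 · 1.23167 / 0.00787 = 65.6863 s⁻¹
ΔT = η·γ̇²·t_res / (ρ·cp) = 521 · (65.6863)² · 118.718 / (1204 · 2046) = 108.336 K

value=108.3 K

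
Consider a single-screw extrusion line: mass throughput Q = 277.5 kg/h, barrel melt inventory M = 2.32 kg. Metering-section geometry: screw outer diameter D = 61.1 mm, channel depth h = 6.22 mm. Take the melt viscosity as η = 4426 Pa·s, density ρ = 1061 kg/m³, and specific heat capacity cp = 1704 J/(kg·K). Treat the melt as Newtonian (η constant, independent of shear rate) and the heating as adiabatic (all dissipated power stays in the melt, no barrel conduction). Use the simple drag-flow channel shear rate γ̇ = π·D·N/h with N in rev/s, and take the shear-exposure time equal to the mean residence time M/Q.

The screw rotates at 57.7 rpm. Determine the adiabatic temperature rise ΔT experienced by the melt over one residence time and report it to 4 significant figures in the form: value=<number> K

value=64.89 K

Throughput in SI: Q_s = 277.5 kg/h ÷ 3600 s/h = 0.0770833 kg/s
Mean residence time: t_res = M/Q_s = 2.32 kg / 0.0770833 kg/s = 30.0973 s
D = 61.1 mm = 0.0611 m;  h = 6.22 mm = 0.00622 m;  N = 57.7 rpm / 60 = 0.961667 rev/s
Shear rate: γ̇ = πDN/h = π·0.0611·0.961667/0.00622 = 29.6774 s⁻¹
ΔT = η·γ̇²·t_res/(ρ·cp) = [4426 × 29.6774² × 30.0973] / [1061 × 1704] = 64.894 K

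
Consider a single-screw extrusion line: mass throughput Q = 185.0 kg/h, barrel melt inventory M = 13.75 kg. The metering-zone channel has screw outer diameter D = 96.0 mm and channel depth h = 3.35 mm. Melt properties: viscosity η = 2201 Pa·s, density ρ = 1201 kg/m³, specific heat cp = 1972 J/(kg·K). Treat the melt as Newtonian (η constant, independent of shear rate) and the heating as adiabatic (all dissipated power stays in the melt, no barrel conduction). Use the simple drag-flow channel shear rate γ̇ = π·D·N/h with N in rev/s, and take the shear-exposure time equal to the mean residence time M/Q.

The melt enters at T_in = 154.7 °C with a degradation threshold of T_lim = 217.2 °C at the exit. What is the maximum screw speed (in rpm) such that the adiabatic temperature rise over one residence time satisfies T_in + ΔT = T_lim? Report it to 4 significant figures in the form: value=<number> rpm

Q_s = Q / 3600 = 185.0 / 3600 = 0.0513889 kg/s
Mean residence time: t_res = M/Q_s = 13.75 kg / 0.0513889 kg/s = 267.568 s
D = 96.0 mm = 0.096 m;  h = 3.35 mm = 0.00335 m
ΔT_a = T_lim − T_in = 217.2 − 154.7 = 62.5 K
γ̇_max² = ΔT_a·ρ·cp / (η·t_res) = [62.5 × 1201 × 1972] / [2201 × 267.568] = 251.349 s⁻²
γ̇_max = sqrt(251.349) = 15.854 s⁻¹
Solve γ̇ = πDN/h for N: N_max = γ̇_max·h/(π·D) = 15.854 × 0.00335 / (π × 0.096) = 0.176101 rev/s = 10.5661 rpm

value=10.57 rpm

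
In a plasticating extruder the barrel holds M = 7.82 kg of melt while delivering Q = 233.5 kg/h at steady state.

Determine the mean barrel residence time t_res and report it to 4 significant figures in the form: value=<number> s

Throughput in SI: Q_s = 233.5 kg/h ÷ 3600 s/h = 0.0648611 kg/s
t_res = M / Q_s = 7.82 / 0.0648611 = 120.565 s

value=120.6 s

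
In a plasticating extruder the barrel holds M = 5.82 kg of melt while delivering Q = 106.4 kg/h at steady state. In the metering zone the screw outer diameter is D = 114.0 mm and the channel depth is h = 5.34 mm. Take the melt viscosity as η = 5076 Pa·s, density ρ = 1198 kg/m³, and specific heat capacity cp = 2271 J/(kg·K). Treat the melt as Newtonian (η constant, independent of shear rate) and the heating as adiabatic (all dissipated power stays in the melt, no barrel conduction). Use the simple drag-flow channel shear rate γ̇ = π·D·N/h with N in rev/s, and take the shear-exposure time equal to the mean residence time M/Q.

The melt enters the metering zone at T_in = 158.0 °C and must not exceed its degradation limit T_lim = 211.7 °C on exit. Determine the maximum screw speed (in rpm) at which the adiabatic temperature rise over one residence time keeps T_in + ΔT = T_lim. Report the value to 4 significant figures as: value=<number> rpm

Q_s = Q / 3600 = 106.4 / 3600 = 0.0295556 kg/s
t_res = M / Q_s = 5.82 / 0.0295556 = 196.917 s
D = 114.0 mm = 0.114 m;  h = 5.34 mm = 0.00534 m
Allowable rise: ΔT_a = T_lim − T_in = 211.7 − 158.0 = 53.7 K
Invert ΔT = ηγ̇²t_res/(ρcp) for γ̇: γ̇_max² = ΔT_a ρ cp / (η t_res) = 53.7·1198·2271 / (5076·196.917) = 146.165 s⁻²
Take the square root: γ̇_max = √(146.165) = 12.0899 s⁻¹
N_max = γ̇_max h / (πD) = 12.0899·0.00534/(π·0.114) = 0.180264 rev/s → ×60 = 10.8158 rpm

value=10.82 rpm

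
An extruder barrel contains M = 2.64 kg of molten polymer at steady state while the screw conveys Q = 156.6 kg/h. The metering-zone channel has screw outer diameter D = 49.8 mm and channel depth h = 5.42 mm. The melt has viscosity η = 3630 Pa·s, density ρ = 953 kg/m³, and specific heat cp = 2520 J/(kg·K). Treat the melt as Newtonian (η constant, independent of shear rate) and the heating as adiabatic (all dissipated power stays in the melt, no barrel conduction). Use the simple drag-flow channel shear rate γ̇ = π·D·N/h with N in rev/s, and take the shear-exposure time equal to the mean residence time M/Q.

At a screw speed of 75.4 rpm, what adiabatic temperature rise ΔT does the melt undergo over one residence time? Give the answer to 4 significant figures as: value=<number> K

value=120.7 K

Throughput in SI: Q_s = 156.6 kg/h ÷ 3600 s/h = 0.0435 kg/s
t_res = M / Q_s = 2.64 / 0.0435 = 60.6897 s
D = 49.8 mm = 0.0498 m;  h = 5.42 mm = 0.00542 m;  N = 75.4 rpm / 60 = 1.25667 rev/s
Shear rate: γ̇ = πDN/h = π·0.0498·1.25667/0.00542 = 36.2744 s⁻¹
Adiabatic rise: ΔT = η γ̇² t_res / (ρ cp) = 3630·(36.2744)²·60.6897 / (953·2520) = 120.706 K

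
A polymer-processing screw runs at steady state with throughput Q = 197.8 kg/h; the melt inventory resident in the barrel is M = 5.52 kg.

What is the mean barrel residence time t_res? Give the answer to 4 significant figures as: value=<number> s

Throughput in SI: Q_s = 197.8 kg/h ÷ 3600 s/h = 0.0549444 kg/s
t_res = M / Q_s = 5.52 / 0.0549444 = 100.465 s

value=100.5 s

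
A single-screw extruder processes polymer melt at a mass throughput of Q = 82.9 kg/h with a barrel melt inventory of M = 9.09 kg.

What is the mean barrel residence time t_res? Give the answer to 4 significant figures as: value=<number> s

value=394.7 s

Q_s = Q / 3600 = 82.9 / 3600 = 0.0230278 kg/s
Mean residence time: t_res = M/Q_s = 9.09 kg / 0.0230278 kg/s = 394.741 s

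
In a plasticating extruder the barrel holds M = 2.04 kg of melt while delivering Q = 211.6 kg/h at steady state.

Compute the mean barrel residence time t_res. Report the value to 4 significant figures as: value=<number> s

Convert throughput: Q = 211.6 kg/h = 211.6/3600 = 0.0587778 kg/s
t_res = M / Q_s = 2.04 ÷ 0.0587778 = 34.707 s

value=34.71 s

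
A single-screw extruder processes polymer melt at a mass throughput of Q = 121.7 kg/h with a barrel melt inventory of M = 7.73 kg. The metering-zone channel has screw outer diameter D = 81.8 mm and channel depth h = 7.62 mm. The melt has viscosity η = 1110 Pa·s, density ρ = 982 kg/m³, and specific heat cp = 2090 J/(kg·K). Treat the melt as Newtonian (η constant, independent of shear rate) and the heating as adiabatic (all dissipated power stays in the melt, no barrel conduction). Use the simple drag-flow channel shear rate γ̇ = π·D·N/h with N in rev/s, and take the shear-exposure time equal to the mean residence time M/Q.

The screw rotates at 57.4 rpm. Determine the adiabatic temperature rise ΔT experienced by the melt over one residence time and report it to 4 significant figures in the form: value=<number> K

Q_s = Q / 3600 = 121.7 / 3600 = 0.0338056 kg/s
t_res = M / Q_s = 7.73 ÷ 0.0338056 = 228.661 s
Geometry in metres: D = 81.8 mm → 0.0818 m, h = 7.62 mm → 0.00762 m; screw speed N = 57.4 rpm = 0.956667 rev/s
γ̇ = π D N / h = (π)(0.0818)(0.956667) / 0.00762 = 32.2633 s⁻¹
Adiabatic rise: ΔT = η γ̇² t_res / (ρ cp) = 1110·(32.2633)²·228.661 / (982·2090) = 128.728 K

value=128.7 K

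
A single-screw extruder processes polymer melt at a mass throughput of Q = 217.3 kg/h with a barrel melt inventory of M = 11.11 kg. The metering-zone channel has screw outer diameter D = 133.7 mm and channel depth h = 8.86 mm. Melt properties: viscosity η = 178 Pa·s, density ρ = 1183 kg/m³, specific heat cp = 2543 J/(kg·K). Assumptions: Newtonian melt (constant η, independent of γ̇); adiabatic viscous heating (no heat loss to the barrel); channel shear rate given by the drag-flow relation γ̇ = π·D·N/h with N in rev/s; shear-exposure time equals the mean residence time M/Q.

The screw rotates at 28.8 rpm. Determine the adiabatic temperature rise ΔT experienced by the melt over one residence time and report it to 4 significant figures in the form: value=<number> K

Convert throughput: Q = 217.3 kg/h = 217.3/3600 = 0.0603611 kg/s
t_res = M / Q_s = 11.11 / 0.0603611 = 184.059 s
Geometry in metres: D = 133.7 mm → 0.1337 m, h = 8.86 mm → 0.00886 m; screw speed N = 28.8 rpm = 0.48 rev/s
γ̇ = π·D·N / h = π · 0.1337 · 0.48 / 0.00886 = 22.7556 s⁻¹
ΔT = η·γ̇²·t_res / (ρ·cp) = 178 · (22.7556)² · 184.059 / (1183 · 2543) = 5.63928 K

value=5.639 K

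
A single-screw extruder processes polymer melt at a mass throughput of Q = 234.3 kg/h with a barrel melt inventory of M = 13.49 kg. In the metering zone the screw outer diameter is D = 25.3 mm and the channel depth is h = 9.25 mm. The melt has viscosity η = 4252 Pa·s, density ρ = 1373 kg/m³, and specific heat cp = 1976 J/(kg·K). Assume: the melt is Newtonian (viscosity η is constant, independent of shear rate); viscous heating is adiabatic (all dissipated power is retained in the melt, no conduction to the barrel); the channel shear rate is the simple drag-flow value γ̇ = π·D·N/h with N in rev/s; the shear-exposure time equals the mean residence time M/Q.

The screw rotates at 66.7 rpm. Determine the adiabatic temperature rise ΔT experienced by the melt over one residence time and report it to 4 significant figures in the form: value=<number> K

value=29.64 K

Q_s = Q / 3600 = 234.3 / 3600 = 0.0650833 kg/s
Mean residence time: t_res = M/Q_s = 13.49 kg / 0.0650833 kg/s = 207.273 s
Geometry in metres: D = 25.3 mm → 0.0253 m, h = 9.25 mm → 0.00925 m; screw speed N = 66.7 rpm = 1.11167 rev/s
γ̇ = π·D·N / h = π · 0.0253 · 1.11167 / 0.00925 = 9.5522 s⁻¹
ΔT = η·γ̇²·t_res/(ρ·cp) = [4252 × 9.5522² × 207.273] / [1373 × 1976] = 29.6404 K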